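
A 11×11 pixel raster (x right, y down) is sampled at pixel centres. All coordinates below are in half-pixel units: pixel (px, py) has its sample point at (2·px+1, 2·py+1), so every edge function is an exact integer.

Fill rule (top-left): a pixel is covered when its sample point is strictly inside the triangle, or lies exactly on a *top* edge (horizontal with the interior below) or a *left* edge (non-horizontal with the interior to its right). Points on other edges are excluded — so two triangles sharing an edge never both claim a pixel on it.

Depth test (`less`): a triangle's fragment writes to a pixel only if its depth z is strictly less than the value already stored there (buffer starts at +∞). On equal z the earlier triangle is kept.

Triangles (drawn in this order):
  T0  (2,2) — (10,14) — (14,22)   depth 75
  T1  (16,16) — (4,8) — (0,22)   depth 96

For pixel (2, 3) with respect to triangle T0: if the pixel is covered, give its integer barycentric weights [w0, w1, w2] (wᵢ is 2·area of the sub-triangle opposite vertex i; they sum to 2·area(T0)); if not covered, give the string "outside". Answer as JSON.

T0:
  2·area = 16
  edge (2, 2)→(10, 14): d=(8,12) right/bottom  bias=-1
  edge (10, 14)→(14, 22): d=(4,8) right/bottom  bias=-1
  edge (14, 22)→(2, 2): d=(-12,-20) top-left  bias=+0
    (2,3)@(5, 7): e=[4,12,0] → X  [on edge]
    (3,3)@(7, 7): e=[-20,-4,40] → .
    (2,4)@(5, 9): e=[20,20,-24] → .
    (4,6)@(9, 13): e=[4,4,8] → X
    (5,6)@(11, 13): e=[-20,-12,48] → .
    (4,7)@(9, 15): e=[20,12,-16] → .
    (5,8)@(11, 17): e=[12,4,0] → X  [on edge]
    (6,8)@(13, 17): e=[-12,-12,40] → .
    (5,9)@(11, 19): e=[28,12,-24] → .
  covered (3 px):
    . . . . . . . . . . .
    . . . . . . . . . . .
    . . . . . . . . . . .
    . . X . . . . . . . .
    . . . . . . . . . . .
    . . . . . . . . . . .
    . . . . X . . . . . .
    . . . . . . . . . . .
    . . . . . X . . . . .
    . . . . . . . . . . .
    . . . . . . . . . . .
T1:
  2·area = 200  (B↔C swapped to make it positive)
  edge (16, 16)→(0, 22): d=(-16,6) right/bottom  bias=-1
  edge (0, 22)→(4, 8): d=(4,-14) top-left  bias=+0
  edge (4, 8)→(16, 16): d=(12,8) right/bottom  bias=-1
    (2,4)@(5, 9): e=[178,18,4] → X
    (3,4)@(7, 9): e=[166,46,-12] → .
    (2,5)@(5, 11): e=[146,26,28] → X
    (3,5)@(7, 11): e=[134,54,12] → X
    (4,5)@(9, 11): e=[122,82,-4] → .
    (1,6)@(3, 13): e=[126,6,68] → X
    (4,6)@(9, 13): e=[90,90,20] → X
    (5,6)@(11, 13): e=[78,118,4] → X
    (6,6)@(13, 13): e=[66,146,-12] → .
    (1,7)@(3, 15): e=[94,14,92] → X
    (6,7)@(13, 15): e=[34,154,12] → X
    (7,7)@(15, 15): e=[22,182,-4] → .
  covered (25 px):
    . . . . . . . . . . .
    . . . . . . . . . . .
    . . . . . . . . . . .
    . . . . . . . . . . .
    . . X . . . . . . . .
    . . X X . . . . . . .
    . X X X X X . . . . .
    . X X X X X X . . . .
    . X X X X X X . . . .
    X X X X . . . . . . .
    X . . . . . . . . . .

Result: [12,0,4]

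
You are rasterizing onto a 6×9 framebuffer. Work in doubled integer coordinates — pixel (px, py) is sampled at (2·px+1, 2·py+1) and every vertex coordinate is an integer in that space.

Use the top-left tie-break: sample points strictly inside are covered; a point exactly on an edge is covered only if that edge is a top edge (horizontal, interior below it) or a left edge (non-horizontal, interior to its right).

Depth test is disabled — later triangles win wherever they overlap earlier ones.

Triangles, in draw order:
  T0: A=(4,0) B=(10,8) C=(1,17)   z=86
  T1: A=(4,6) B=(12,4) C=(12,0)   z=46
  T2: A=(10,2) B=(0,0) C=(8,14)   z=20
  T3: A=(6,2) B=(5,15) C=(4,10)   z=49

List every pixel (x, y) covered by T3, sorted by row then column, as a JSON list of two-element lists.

T0:
  2·area = 126
  edge (4, 0)→(10, 8): d=(6,8) right/bottom  bias=-1
  edge (10, 8)→(1, 17): d=(-9,9) right/bottom  bias=-1
  edge (1, 17)→(4, 0): d=(3,-17) top-left  bias=+0
    (2,1)@(5, 3): e=[10,90,26] → X
    (3,1)@(7, 3): e=[-6,72,60] → .
    (2,2)@(5, 5): e=[22,72,32] → X
    (3,2)@(7, 5): e=[6,54,66] → X
    (4,2)@(9, 5): e=[-10,36,100] → .
    (1,3)@(3, 7): e=[50,72,4] → X
    (4,3)@(9, 7): e=[2,18,106] → X
    (5,3)@(11, 7): e=[-14,0,140] → .  [on edge]
    (1,4)@(3, 9): e=[62,54,10] → X
    (4,4)@(9, 9): e=[14,0,112] → .  [on edge]
    (1,5)@(3, 11): e=[74,36,16] → X
    (3,5)@(7, 11): e=[42,0,84] → .  [on edge]
    (2,6)@(5, 13): e=[70,0,56] → .  [on edge]
    (1,7)@(3, 15): e=[98,0,28] → .  [on edge]
    (0,8)@(1, 17): e=[126,0,0] → .  [on edge]
  covered (13 px):
    . . . . . .
    . . X . . .
    . . X X . .
    . X X X X .
    . X X X . .
    . X X . . .
    . X . . . .
    . . . . . .
    . . . . . .
T1:
  2·area = 32  (B↔C swapped to make it positive)
  edge (4, 6)→(12, 0): d=(8,-6) top-left  bias=+0
  edge (12, 0)→(12, 4): d=(0,4) right/bottom  bias=-1
  edge (12, 4)→(4, 6): d=(-8,2) right/bottom  bias=-1
    (5,0)@(11, 1): e=[2,4,26] → X
    (4,1)@(9, 3): e=[6,12,14] → X
    (3,2)@(7, 5): e=[10,20,2] → X
    (4,2)@(9, 5): e=[22,12,-2] → .
    (5,2)@(11, 5): e=[34,4,-6] → .
    (3,3)@(7, 7): e=[26,20,-14] → .
  covered (4 px):
    . . . . . X
    . . . . X X
    . . . X . .
    . . . . . .
    . . . . . .
    . . . . . .
    . . . . . .
    . . . . . .
    . . . . . .
T2:
  2·area = 124  (B↔C swapped to make it positive)
  edge (10, 2)→(8, 14): d=(-2,12) right/bottom  bias=-1
  edge (8, 14)→(0, 0): d=(-8,-14) top-left  bias=+0
  edge (0, 0)→(10, 2): d=(10,2) right/bottom  bias=-1
    (0,0)@(1, 1): e=[110,6,8] → X
    (1,0)@(3, 1): e=[86,34,4] → X
    (2,0)@(5, 1): e=[62,62,0] → .  [on edge]
    (0,1)@(1, 3): e=[106,-10,28] → .
    (1,1)@(3, 3): e=[82,18,24] → X
    (2,1)@(5, 3): e=[58,46,20] → X
    (3,1)@(7, 3): e=[34,74,16] → X
    (4,1)@(9, 3): e=[10,102,12] → X
    (5,1)@(11, 3): e=[-14,130,8] → .
    (1,2)@(3, 5): e=[78,2,44] → X
    (5,2)@(11, 5): e=[-18,114,28] → .
    (1,3)@(3, 7): e=[74,-14,64] → .
  covered (15 px):
    X X . . . .
    . X X X X .
    . X X X X .
    . . X X X .
    . . . X . .
    . . . X . .
    . . . . . .
    . . . . . .
    . . . . . .
T3:
  2·area = 18
  edge (6, 2)→(5, 15): d=(-1,13) right/bottom  bias=-1
  edge (5, 15)→(4, 10): d=(-1,-5) top-left  bias=+0
  edge (4, 10)→(6, 2): d=(2,-8) top-left  bias=+0
    (1,2)@(3, 5): e=[36,0,-18] → .  [on edge]
    (2,3)@(5, 7): e=[8,8,2] → X
    (3,3)@(7, 7): e=[-18,18,18] → .
    (2,4)@(5, 9): e=[6,6,6] → X
    (3,4)@(7, 9): e=[-20,16,22] → .
    (2,5)@(5, 11): e=[4,4,10] → X
    (3,5)@(7, 11): e=[-22,14,26] → .
    (2,6)@(5, 13): e=[2,2,14] → X
    (3,6)@(7, 13): e=[-24,12,30] → .
    (2,7)@(5, 15): e=[0,0,18] → .  [on edge]
  covered (4 px):
    . . . . . .
    . . . . . .
    . . . . . .
    . . X . . .
    . . X . . .
    . . X . . .
    . . X . . .
    . . . . . .
    . . . . . .

Result: [[2,3],[2,4],[2,5],[2,6]]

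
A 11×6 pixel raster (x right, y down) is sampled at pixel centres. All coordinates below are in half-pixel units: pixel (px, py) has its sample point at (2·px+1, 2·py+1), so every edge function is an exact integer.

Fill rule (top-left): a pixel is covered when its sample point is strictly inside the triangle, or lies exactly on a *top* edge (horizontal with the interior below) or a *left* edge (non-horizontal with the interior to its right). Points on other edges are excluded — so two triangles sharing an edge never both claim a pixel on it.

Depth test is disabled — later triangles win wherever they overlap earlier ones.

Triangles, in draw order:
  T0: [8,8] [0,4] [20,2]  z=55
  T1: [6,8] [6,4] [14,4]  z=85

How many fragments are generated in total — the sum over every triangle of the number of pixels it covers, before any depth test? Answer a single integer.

T0:
  2·area = 96
  edge (8, 8)→(0, 4): d=(-8,-4) top-left  bias=+0
  edge (0, 4)→(20, 2): d=(20,-2) top-left  bias=+0
  edge (20, 2)→(8, 8): d=(-12,6) right/bottom  bias=-1
    (5,1)@(11, 3): e=[52,2,42] → █
    (6,1)@(13, 3): e=[60,6,30] → █
    (7,1)@(15, 3): e=[68,10,18] → █
    (8,1)@(17, 3): e=[76,14,6] → █
    (9,1)@(19, 3): e=[84,18,-6] → ·
    (1,2)@(3, 5): e=[4,26,66] → █
    (2,2)@(5, 5): e=[12,30,54] → █
    (3,2)@(7, 5): e=[20,34,42] → █
    (4,2)@(9, 5): e=[28,38,30] → █
    (7,2)@(15, 5): e=[52,50,-6] → ·
    (8,2)@(17, 5): e=[60,54,-18] → ·
    (1,3)@(3, 7): e=[-12,66,42] → ·
  covered (12 px):
    · · · · · · · · · · ·
    · · · · · █ █ █ █ · ·
    · █ █ █ █ █ █ · · · ·
    · · · █ █ · · · · · ·
    · · · · · · · · · · ·
    · · · · · · · · · · ·
T1:
  2·area = 32
  edge (6, 8)→(6, 4): d=(0,-4) top-left  bias=+0
  edge (6, 4)→(14, 4): d=(8,0) top-left  bias=+0
  edge (14, 4)→(6, 8): d=(-8,4) right/bottom  bias=-1
    (3,2)@(7, 5): e=[4,8,20] → █
    (4,2)@(9, 5): e=[12,8,12] → █
    (5,2)@(11, 5): e=[20,8,4] → █
    (6,2)@(13, 5): e=[28,8,-4] → ·
    (3,3)@(7, 7): e=[4,24,4] → █
    (4,3)@(9, 7): e=[12,24,-4] → ·
    (5,3)@(11, 7): e=[20,24,-12] → ·
    (3,4)@(7, 9): e=[4,40,-12] → ·
  covered (4 px):
    · · · · · · · · · · ·
    · · · · · · · · · · ·
    · · · █ █ █ · · · · ·
    · · · █ · · · · · · ·
    · · · · · · · · · · ·
    · · · · · · · · · · ·

Final: 16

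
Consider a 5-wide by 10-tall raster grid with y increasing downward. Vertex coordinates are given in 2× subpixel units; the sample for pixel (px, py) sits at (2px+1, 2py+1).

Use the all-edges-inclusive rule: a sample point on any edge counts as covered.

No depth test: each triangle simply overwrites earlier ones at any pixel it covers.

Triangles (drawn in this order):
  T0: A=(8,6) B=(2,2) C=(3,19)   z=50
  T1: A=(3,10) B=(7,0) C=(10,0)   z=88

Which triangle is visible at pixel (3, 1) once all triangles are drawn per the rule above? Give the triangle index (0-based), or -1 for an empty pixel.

T0:
  2·area = 98  (B↔C swapped to make it positive)
  edge (8, 6)→(3, 19): d=(-5,13) inclusive
  edge (3, 19)→(2, 2): d=(-1,-17) inclusive
  edge (2, 2)→(8, 6): d=(6,4) inclusive
    (1,1)@(3, 3): e=[80,16,2] → █
    (2,1)@(5, 3): e=[54,50,-6] → ·
    (1,2)@(3, 5): e=[70,14,14] → █
    (2,2)@(5, 5): e=[44,48,6] → █
    (3,2)@(7, 5): e=[18,82,-2] → ·
    (1,3)@(3, 7): e=[60,12,26] → █
    (3,3)@(7, 7): e=[8,80,10] → █
    (4,3)@(9, 7): e=[-18,114,2] → ·
    (1,4)@(3, 9): e=[50,10,38] → █
    (3,4)@(7, 9): e=[-2,78,22] → ·
    (1,5)@(3, 11): e=[40,8,50] → █
    (3,5)@(7, 11): e=[-12,76,34] → ·
    (1,9)@(3, 19): e=[0,0,98] → █  [on edge]
  covered (15 px):
    · · · · ·
    · █ · · ·
    · █ █ · ·
    · █ █ █ ·
    · █ █ · ·
    · █ █ · ·
    · █ █ · ·
    · █ · · ·
    · █ · · ·
    · █ · · ·
T1:
  2·area = 30
  edge (3, 10)→(7, 0): d=(4,-10) inclusive
  edge (7, 0)→(10, 0): d=(3,0) inclusive
  edge (10, 0)→(3, 10): d=(-7,10) inclusive
    (3,0)@(7, 1): e=[4,3,23] → █
    (4,0)@(9, 1): e=[24,3,3] → █
    (3,1)@(7, 3): e=[12,9,9] → █
    (4,1)@(9, 3): e=[32,9,-11] → ·
    (2,2)@(5, 5): e=[0,15,15] → █  [on edge]
    (3,2)@(7, 5): e=[20,15,-5] → ·
    (2,3)@(5, 7): e=[8,21,1] → █
    (3,3)@(7, 7): e=[28,21,-19] → ·
    (2,4)@(5, 9): e=[16,27,-13] → ·
    (0,7)@(1, 15): e=[0,45,-15] → ·  [on edge]
  covered (5 px):
    · · · █ █
    · · · █ ·
    · · █ · ·
    · · █ · ·
    · · · · ·
    · · · · ·
    · · · · ·
    · · · · ·
    · · · · ·
    · · · · ·

Z-buffer (winner per pixel, '.' = empty):
  . . . 1 1
  . 0 . 1 .
  . 0 1 . .
  . 0 1 0 .
  . 0 0 . .
  . 0 0 . .
  . 0 0 . .
  . 0 . . .
  . 0 . . .
  . 0 . . .

Result: 1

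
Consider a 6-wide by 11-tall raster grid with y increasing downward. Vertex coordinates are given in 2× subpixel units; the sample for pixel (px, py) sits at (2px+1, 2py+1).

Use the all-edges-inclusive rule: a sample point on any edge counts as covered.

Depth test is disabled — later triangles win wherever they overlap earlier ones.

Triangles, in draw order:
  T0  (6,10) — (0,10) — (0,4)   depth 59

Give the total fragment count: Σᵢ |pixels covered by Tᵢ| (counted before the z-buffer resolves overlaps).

T0:
  2·area = 36
  edge (6, 10)→(0, 10): d=(-6,0) inclusive
  edge (0, 10)→(0, 4): d=(0,-6) inclusive
  edge (0, 4)→(6, 10): d=(6,6) inclusive
    (0,2)@(1, 5): e=[30,6,0] → █  [on edge]
    (1,2)@(3, 5): e=[30,18,-12] → ·
    (0,3)@(1, 7): e=[18,6,12] → █
    (1,3)@(3, 7): e=[18,18,0] → █  [on edge]
    (2,3)@(5, 7): e=[18,30,-12] → ·
    (0,4)@(1, 9): e=[6,6,24] → █
    (2,4)@(5, 9): e=[6,30,0] → █  [on edge]
    (3,4)@(7, 9): e=[6,42,-12] → ·
    (0,5)@(1, 11): e=[-6,6,36] → ·
    (1,5)@(3, 11): e=[-6,18,24] → ·
    (2,5)@(5, 11): e=[-6,30,12] → ·
    (3,5)@(7, 11): e=[-6,42,0] → ·  [on edge]
    (4,6)@(9, 13): e=[-18,54,0] → ·  [on edge]
    (5,7)@(11, 15): e=[-30,66,0] → ·  [on edge]
  covered (6 px):
    · · · · · ·
    · · · · · ·
    █ · · · · ·
    █ █ · · · ·
    █ █ █ · · ·
    · · · · · ·
    · · · · · ·
    · · · · · ·
    · · · · · ·
    · · · · · ·
    · · · · · ·

Result: 6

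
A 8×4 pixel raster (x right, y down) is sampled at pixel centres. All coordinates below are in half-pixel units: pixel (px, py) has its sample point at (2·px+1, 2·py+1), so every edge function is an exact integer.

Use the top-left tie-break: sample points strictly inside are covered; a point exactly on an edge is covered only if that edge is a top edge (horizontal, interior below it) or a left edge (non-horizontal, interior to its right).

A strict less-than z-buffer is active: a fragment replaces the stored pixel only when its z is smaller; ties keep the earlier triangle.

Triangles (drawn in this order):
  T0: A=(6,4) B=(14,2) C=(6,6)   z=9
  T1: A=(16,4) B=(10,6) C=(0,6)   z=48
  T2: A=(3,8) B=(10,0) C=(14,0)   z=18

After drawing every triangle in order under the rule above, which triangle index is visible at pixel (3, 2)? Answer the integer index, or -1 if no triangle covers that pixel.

T0:
  2·area = 16
  edge (6, 4)→(14, 2): d=(8,-2) top-left  bias=+0
  edge (14, 2)→(6, 6): d=(-8,4) right/bottom  bias=-1
  edge (6, 6)→(6, 4): d=(0,-2) top-left  bias=+0
    (5,1)@(11, 3): e=[2,4,10] → █
    (6,1)@(13, 3): e=[6,-4,14] → ·
    (3,2)@(7, 5): e=[10,4,2] → █
    (4,2)@(9, 5): e=[14,-4,6] → ·
    (5,2)@(11, 5): e=[18,-12,10] → ·
    (3,3)@(7, 7): e=[26,-12,2] → ·
  covered (2 px):
    · · · · · · · ·
    · · · · · █ · ·
    · · · █ · · · ·
    · · · · · · · ·
T1:
  2·area = 20
  edge (16, 4)→(10, 6): d=(-6,2) right/bottom  bias=-1
  edge (10, 6)→(0, 6): d=(-10,0) right/bottom  bias=-1
  edge (0, 6)→(16, 4): d=(16,-2) top-left  bias=+0
    (4,2)@(9, 5): e=[8,10,2] → █
    (5,2)@(11, 5): e=[4,10,6] → █
    (6,2)@(13, 5): e=[0,10,10] → ·  [on edge]
    (3,3)@(7, 7): e=[0,-10,30] → ·  [on edge]
    (4,3)@(9, 7): e=[-4,-10,34] → ·
    (5,3)@(11, 7): e=[-8,-10,38] → ·
  covered (2 px):
    · · · · · · · ·
    · · · · · · · ·
    · · · · █ █ · ·
    · · · · · · · ·
T2:
  2·area = 32
  edge (3, 8)→(10, 0): d=(7,-8) top-left  bias=+0
  edge (10, 0)→(14, 0): d=(4,0) top-left  bias=+0
  edge (14, 0)→(3, 8): d=(-11,8) right/bottom  bias=-1
    (5,0)@(11, 1): e=[15,4,13] → █
    (6,0)@(13, 1): e=[31,4,-3] → ·
    (4,1)@(9, 3): e=[13,12,7] → █
    (5,1)@(11, 3): e=[29,12,-9] → ·
    (3,2)@(7, 5): e=[11,20,1] → █
    (4,2)@(9, 5): e=[27,20,-15] → ·
    (3,3)@(7, 7): e=[25,28,-21] → ·
  covered (3 px):
    · · · · · █ · ·
    · · · · █ · · ·
    · · · █ · · · ·
    · · · · · · · ·

Z-buffer (winner per pixel, '.' = empty):
  . . . . . 2 . .
  . . . . 2 0 . .
  . . . 0 1 1 . .
  . . . . . . . .

Answer: 0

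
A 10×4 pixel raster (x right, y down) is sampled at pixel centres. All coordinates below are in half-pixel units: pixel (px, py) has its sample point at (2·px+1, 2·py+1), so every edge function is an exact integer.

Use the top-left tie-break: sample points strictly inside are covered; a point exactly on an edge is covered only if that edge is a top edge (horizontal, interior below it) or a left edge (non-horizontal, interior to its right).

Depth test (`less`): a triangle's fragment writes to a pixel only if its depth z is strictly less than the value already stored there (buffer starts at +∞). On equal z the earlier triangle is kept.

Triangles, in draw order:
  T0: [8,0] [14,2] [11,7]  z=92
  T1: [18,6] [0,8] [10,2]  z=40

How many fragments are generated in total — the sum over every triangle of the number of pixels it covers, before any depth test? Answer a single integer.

T0:
  2·area = 36
  edge (8, 0)→(14, 2): d=(6,2) right/bottom  bias=-1
  edge (14, 2)→(11, 7): d=(-3,5) right/bottom  bias=-1
  edge (11, 7)→(8, 0): d=(-3,-7) top-left  bias=+0
    (4,0)@(9, 1): e=[4,28,4] → X
    (5,0)@(11, 1): e=[0,18,18] → .  [on edge]
    (4,1)@(9, 3): e=[16,22,-2] → .
    (5,1)@(11, 3): e=[12,12,12] → X
    (6,1)@(13, 3): e=[8,2,26] → X
    (7,1)@(15, 3): e=[4,-8,40] → .
    (8,1)@(17, 3): e=[0,-18,54] → .  [on edge]
    (5,2)@(11, 5): e=[24,6,6] → X
    (6,2)@(13, 5): e=[20,-4,20] → .
    (5,3)@(11, 7): e=[36,0,0] → .  [on edge]
  covered (4 px):
    . . . . X . . . . .
    . . . . . X X . . .
    . . . . . X . . . .
    . . . . . . . . . .
T1:
  2·area = 88
  edge (18, 6)→(0, 8): d=(-18,2) right/bottom  bias=-1
  edge (0, 8)→(10, 2): d=(10,-6) top-left  bias=+0
  edge (10, 2)→(18, 6): d=(8,4) right/bottom  bias=-1
    (4,1)@(9, 3): e=[72,4,12] → X
    (5,1)@(11, 3): e=[68,16,4] → X
    (6,1)@(13, 3): e=[64,28,-4] → .
    (2,2)@(5, 5): e=[44,0,44] → X  [on edge]
    (3,2)@(7, 5): e=[40,12,36] → X
    (6,2)@(13, 5): e=[28,48,12] → X
    (7,2)@(15, 5): e=[24,60,4] → X
    (8,2)@(17, 5): e=[20,72,-4] → .
    (1,3)@(3, 7): e=[12,8,68] → X
    (4,3)@(9, 7): e=[0,44,44] → .  [on edge]
    (5,3)@(11, 7): e=[-4,56,36] → .
    (6,3)@(13, 7): e=[-8,68,28] → .
  covered (11 px):
    . . . . . . . . . .
    . . . . X X . . . .
    . . X X X X X X . .
    . X X X . . . . . .

Answer: 15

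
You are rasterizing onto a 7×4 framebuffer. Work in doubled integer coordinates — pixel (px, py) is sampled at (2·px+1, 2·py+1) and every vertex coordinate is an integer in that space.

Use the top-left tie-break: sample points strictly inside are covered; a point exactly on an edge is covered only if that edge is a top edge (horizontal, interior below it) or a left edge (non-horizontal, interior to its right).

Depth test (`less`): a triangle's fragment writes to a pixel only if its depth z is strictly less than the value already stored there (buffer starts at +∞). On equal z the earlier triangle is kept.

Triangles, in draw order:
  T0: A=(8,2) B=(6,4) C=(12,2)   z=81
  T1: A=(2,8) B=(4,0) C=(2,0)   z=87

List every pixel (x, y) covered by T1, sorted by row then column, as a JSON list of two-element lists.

T0:
  2·area = 8  (B↔C swapped to make it positive)
  edge (8, 2)→(12, 2): d=(4,0) top-left  bias=+0
  edge (12, 2)→(6, 4): d=(-6,2) right/bottom  bias=-1
  edge (6, 4)→(8, 2): d=(2,-2) top-left  bias=+0
    (4,0)@(9, 1): e=[-4,12,0] → .  [on edge]
    (3,1)@(7, 3): e=[4,4,0] → X  [on edge]
    (4,1)@(9, 3): e=[4,0,4] → .  [on edge]
    (1,2)@(3, 5): e=[12,0,-4] → .  [on edge]
    (2,2)@(5, 5): e=[12,-4,0] → .  [on edge]
    (3,2)@(7, 5): e=[12,-8,4] → .
    (1,3)@(3, 7): e=[20,-12,0] → .  [on edge]
  covered (1 px):
    . . . . . . .
    . . . X . . .
    . . . . . . .
    . . . . . . .
T1:
  2·area = 16  (B↔C swapped to make it positive)
  edge (2, 8)→(2, 0): d=(0,-8) top-left  bias=+0
  edge (2, 0)→(4, 0): d=(2,0) top-left  bias=+0
  edge (4, 0)→(2, 8): d=(-2,8) right/bottom  bias=-1
    (1,0)@(3, 1): e=[8,2,6] → X
    (2,0)@(5, 1): e=[24,2,-10] → .
    (1,1)@(3, 3): e=[8,6,2] → X
    (2,1)@(5, 3): e=[24,6,-14] → .
    (1,2)@(3, 5): e=[8,10,-2] → .
  covered (2 px):
    . X . . . . .
    . X . . . . .
    . . . . . . .
    . . . . . . .

Final: [[1,0],[1,1]]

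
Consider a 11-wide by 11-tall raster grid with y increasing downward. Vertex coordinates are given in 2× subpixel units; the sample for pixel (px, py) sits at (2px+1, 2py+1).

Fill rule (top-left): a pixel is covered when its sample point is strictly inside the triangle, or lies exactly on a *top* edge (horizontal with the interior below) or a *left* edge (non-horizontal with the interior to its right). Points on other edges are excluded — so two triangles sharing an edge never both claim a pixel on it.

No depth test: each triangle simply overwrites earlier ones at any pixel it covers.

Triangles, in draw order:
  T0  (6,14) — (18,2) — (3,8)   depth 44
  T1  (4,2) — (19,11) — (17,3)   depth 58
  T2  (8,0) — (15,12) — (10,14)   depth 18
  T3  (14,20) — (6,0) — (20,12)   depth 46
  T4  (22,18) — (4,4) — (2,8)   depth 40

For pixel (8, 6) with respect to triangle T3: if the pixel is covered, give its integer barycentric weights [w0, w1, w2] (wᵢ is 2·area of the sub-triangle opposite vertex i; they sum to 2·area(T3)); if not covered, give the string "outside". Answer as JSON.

T0:
  2·area = 108  (B↔C swapped to make it positive)
  edge (6, 14)→(3, 8): d=(-3,-6) top-left  bias=+0
  edge (3, 8)→(18, 2): d=(15,-6) top-left  bias=+0
  edge (18, 2)→(6, 14): d=(-12,12) right/bottom  bias=-1
    (9,0)@(19, 1): e=[117,-9,0] → ·  [on edge]
    (8,1)@(17, 3): e=[99,9,0] → ·  [on edge]
    (5,2)@(11, 5): e=[57,3,48] → #
    (6,2)@(13, 5): e=[69,15,24] → #
    (7,2)@(15, 5): e=[81,27,0] → ·  [on edge]
    (3,3)@(7, 7): e=[27,9,72] → #
    (4,3)@(9, 7): e=[39,21,48] → #
    (6,3)@(13, 7): e=[63,45,0] → ·  [on edge]
    (2,4)@(5, 9): e=[9,27,72] → #
    (5,4)@(11, 9): e=[45,63,0] → ·  [on edge]
    (2,5)@(5, 11): e=[3,57,48] → #
    (4,5)@(9, 11): e=[27,81,0] → ·  [on edge]
    (3,6)@(7, 13): e=[9,99,0] → ·  [on edge]
    (2,7)@(5, 15): e=[-9,117,0] → ·  [on edge]
    (1,8)@(3, 17): e=[-27,135,0] → ·  [on edge]
    (0,9)@(1, 19): e=[-45,153,0] → ·  [on edge]
  covered (10 px):
    · · · · · · · · · · ·
    · · · · · · · · · · ·
    · · · · · # # · · · ·
    · · · # # # · · · · ·
    · · # # # · · · · · ·
    · · # # · · · · · · ·
    · · · · · · · · · · ·
    · · · · · · · · · · ·
    · · · · · · · · · · ·
    · · · · · · · · · · ·
    · · · · · · · · · · ·
T1:
  2·area = 102  (B↔C swapped to make it positive)
  edge (4, 2)→(17, 3): d=(13,1) right/bottom  bias=-1
  edge (17, 3)→(19, 11): d=(2,8) right/bottom  bias=-1
  edge (19, 11)→(4, 2): d=(-15,-9) top-left  bias=+0
    (3,1)@(7, 3): e=[10,80,12] → #
    (4,1)@(9, 3): e=[8,64,30] → #
    (5,1)@(11, 3): e=[6,48,48] → #
    (6,1)@(13, 3): e=[4,32,66] → #
    (7,1)@(15, 3): e=[2,16,84] → #
    (8,1)@(17, 3): e=[0,0,102] → ·  [on edge]
    (3,2)@(7, 5): e=[36,84,-18] → ·
    (4,2)@(9, 5): e=[34,68,0] → #  [on edge]
    (8,2)@(17, 5): e=[26,4,72] → #
    (9,2)@(19, 5): e=[24,-12,90] → ·
    (4,3)@(9, 7): e=[60,72,-30] → ·
    (5,3)@(11, 7): e=[58,56,-12] → ·
    (9,5)@(19, 11): e=[102,0,0] → ·  [on edge]
    (10,9)@(21, 19): e=[204,0,-102] → ·  [on edge]
  covered (14 px):
    · · · · · · · · · · ·
    · · · # # # # # · · ·
    · · · · # # # # # · ·
    · · · · · · # # # · ·
    · · · · · · · · # · ·
    · · · · · · · · · · ·
    · · · · · · · · · · ·
    · · · · · · · · · · ·
    · · · · · · · · · · ·
    · · · · · · · · · · ·
    · · · · · · · · · · ·
T2:
  2·area = 74
  edge (8, 0)→(15, 12): d=(7,12) right/bottom  bias=-1
  edge (15, 12)→(10, 14): d=(-5,2) right/bottom  bias=-1
  edge (10, 14)→(8, 0): d=(-2,-14) top-left  bias=+0
    (4,1)@(9, 3): e=[9,57,8] → #
    (5,1)@(11, 3): e=[-15,53,36] → ·
    (4,2)@(9, 5): e=[23,47,4] → #
    (5,2)@(11, 5): e=[-1,43,32] → ·
    (4,3)@(9, 7): e=[37,37,0] → #  [on edge]
    (5,3)@(11, 7): e=[13,33,28] → #
    (6,3)@(13, 7): e=[-11,29,56] → ·
    (4,4)@(9, 9): e=[51,27,-4] → ·
    (5,4)@(11, 9): e=[27,23,24] → #
    (6,4)@(13, 9): e=[3,19,52] → #
    (7,4)@(15, 9): e=[-21,15,80] → ·
    (5,5)@(11, 11): e=[41,13,20] → #
    (5,10)@(11, 21): e=[111,-37,0] → ·  [on edge]
  covered (9 px):
    · · · · · · · · · · ·
    · · · · # · · · · · ·
    · · · · # · · · · · ·
    · · · · # # · · · · ·
    · · · · · # # · · · ·
    · · · · · # # · · · ·
    · · · · · # · · · · ·
    · · · · · · · · · · ·
    · · · · · · · · · · ·
    · · · · · · · · · · ·
    · · · · · · · · · · ·
T3:
  2·area = 184
  edge (14, 20)→(6, 0): d=(-8,-20) top-left  bias=+0
  edge (6, 0)→(20, 12): d=(14,12) right/bottom  bias=-1
  edge (20, 12)→(14, 20): d=(-6,8) right/bottom  bias=-1
    (3,0)@(7, 1): e=[12,2,170] → #
    (4,0)@(9, 1): e=[52,-22,154] → ·
    (3,1)@(7, 3): e=[-4,30,158] → ·
    (4,1)@(9, 3): e=[36,6,142] → #
    (5,1)@(11, 3): e=[76,-18,126] → ·
    (4,2)@(9, 5): e=[20,34,130] → #
    (5,2)@(11, 5): e=[60,10,114] → #
    (6,2)@(13, 5): e=[100,-14,98] → ·
    (4,3)@(9, 7): e=[4,62,118] → #
    (6,3)@(13, 7): e=[84,14,86] → #
    (7,3)@(15, 7): e=[124,-10,70] → ·
    (4,4)@(9, 9): e=[-12,90,106] → ·
  covered (23 px):
    · · · # · · · · · · ·
    · · · · # · · · · · ·
    · · · · # # · · · · ·
    · · · · # # # · · · ·
    · · · · · # # # · · ·
    · · · · · # # # # · ·
    · · · · · · # # # # ·
    · · · · · · # # # · ·
    · · · · · · # # · · ·
    · · · · · · · · · · ·
    · · · · · · · · · · ·
T4:
  2·area = 100  (B↔C swapped to make it positive)
  edge (22, 18)→(2, 8): d=(-20,-10) top-left  bias=+0
  edge (2, 8)→(4, 4): d=(2,-4) top-left  bias=+0
  edge (4, 4)→(22, 18): d=(18,14) right/bottom  bias=-1
    (2,2)@(5, 5): e=[90,6,4] → #
    (3,2)@(7, 5): e=[110,14,-24] → ·
    (1,3)@(3, 7): e=[30,2,68] → #
    (3,3)@(7, 7): e=[70,18,12] → #
    (4,3)@(9, 7): e=[90,26,-16] → ·
    (1,4)@(3, 9): e=[-10,6,104] → ·
    (2,4)@(5, 9): e=[10,14,76] → #
    (4,4)@(9, 9): e=[50,30,20] → #
    (5,4)@(11, 9): e=[70,38,-8] → ·
    (2,5)@(5, 11): e=[-30,18,112] → ·
    (3,5)@(7, 11): e=[-10,26,84] → ·
    (4,5)@(9, 11): e=[10,34,56] → #
    (6,5)@(13, 11): e=[50,50,0] → ·  [on edge]
  covered (12 px):
    · · · · · · · · · · ·
    · · · · · · · · · · ·
    · · # · · · · · · · ·
    · # # # · · · · · · ·
    · · # # # · · · · · ·
    · · · · # # · · · · ·
    · · · · · · # # · · ·
    · · · · · · · · # · ·
    · · · · · · · · · · ·
    · · · · · · · · · · ·
    · · · · · · · · · · ·

Final: [50,18,116]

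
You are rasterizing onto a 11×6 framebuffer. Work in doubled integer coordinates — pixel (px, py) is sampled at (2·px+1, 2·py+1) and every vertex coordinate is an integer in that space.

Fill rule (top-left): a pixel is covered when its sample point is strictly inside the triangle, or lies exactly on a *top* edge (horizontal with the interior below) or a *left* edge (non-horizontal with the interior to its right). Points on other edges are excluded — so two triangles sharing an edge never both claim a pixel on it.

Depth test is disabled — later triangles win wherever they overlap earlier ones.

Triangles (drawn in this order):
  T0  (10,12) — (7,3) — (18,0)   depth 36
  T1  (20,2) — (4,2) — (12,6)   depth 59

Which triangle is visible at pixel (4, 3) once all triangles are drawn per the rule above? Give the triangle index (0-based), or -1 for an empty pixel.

T0:
  2·area = 108
  edge (10, 12)→(7, 3): d=(-3,-9) top-left  bias=+0
  edge (7, 3)→(18, 0): d=(11,-3) top-left  bias=+0
  edge (18, 0)→(10, 12): d=(-8,12) right/bottom  bias=-1
    (7,0)@(15, 1): e=[78,2,28] → █
    (8,0)@(17, 1): e=[96,8,4] → █
    (9,0)@(19, 1): e=[114,14,-20] → ·
    (3,1)@(7, 3): e=[0,0,108] → █  [on edge]
    (4,1)@(9, 3): e=[18,6,84] → █
    (5,1)@(11, 3): e=[36,12,60] → █
    (6,1)@(13, 3): e=[54,18,36] → █
    (8,1)@(17, 3): e=[90,30,-12] → ·
    (3,2)@(7, 5): e=[-6,22,92] → ·
    (4,2)@(9, 5): e=[12,28,68] → █
    (7,2)@(15, 5): e=[66,46,-4] → ·
    (4,3)@(9, 7): e=[6,50,52] → █
    (4,4)@(9, 9): e=[0,72,36] → █  [on edge]
  covered (15 px):
    · · · · · · · █ █ · ·
    · · · █ █ █ █ █ · · ·
    · · · · █ █ █ · · · ·
    · · · · █ █ █ · · · ·
    · · · · █ █ · · · · ·
    · · · · · · · · · · ·
T1:
  2·area = 64  (B↔C swapped to make it positive)
  edge (20, 2)→(12, 6): d=(-8,4) right/bottom  bias=-1
  edge (12, 6)→(4, 2): d=(-8,-4) top-left  bias=+0
  edge (4, 2)→(20, 2): d=(16,0) top-left  bias=+0
    (3,1)@(7, 3): e=[44,4,16] → █
    (4,1)@(9, 3): e=[36,12,16] → █
    (5,1)@(11, 3): e=[28,20,16] → █
    (6,1)@(13, 3): e=[20,28,16] → █
    (7,1)@(15, 3): e=[12,36,16] → █
    (8,1)@(17, 3): e=[4,44,16] → █
    (9,1)@(19, 3): e=[-4,52,16] → ·
    (3,2)@(7, 5): e=[28,-12,48] → ·
    (4,2)@(9, 5): e=[20,-4,48] → ·
    (5,2)@(11, 5): e=[12,4,48] → █
    (7,2)@(15, 5): e=[-4,20,48] → ·
    (8,2)@(17, 5): e=[-12,28,48] → ·
  covered (8 px):
    · · · · · · · · · · ·
    · · · █ █ █ █ █ █ · ·
    · · · · · █ █ · · · ·
    · · · · · · · · · · ·
    · · · · · · · · · · ·
    · · · · · · · · · · ·

Z-buffer (winner per pixel, '.' = empty):
  . . . . . . . 0 0 . .
  . . . 1 1 1 1 1 1 . .
  . . . . 0 1 1 . . . .
  . . . . 0 0 0 . . . .
  . . . . 0 0 . . . . .
  . . . . . . . . . . .

Answer: 0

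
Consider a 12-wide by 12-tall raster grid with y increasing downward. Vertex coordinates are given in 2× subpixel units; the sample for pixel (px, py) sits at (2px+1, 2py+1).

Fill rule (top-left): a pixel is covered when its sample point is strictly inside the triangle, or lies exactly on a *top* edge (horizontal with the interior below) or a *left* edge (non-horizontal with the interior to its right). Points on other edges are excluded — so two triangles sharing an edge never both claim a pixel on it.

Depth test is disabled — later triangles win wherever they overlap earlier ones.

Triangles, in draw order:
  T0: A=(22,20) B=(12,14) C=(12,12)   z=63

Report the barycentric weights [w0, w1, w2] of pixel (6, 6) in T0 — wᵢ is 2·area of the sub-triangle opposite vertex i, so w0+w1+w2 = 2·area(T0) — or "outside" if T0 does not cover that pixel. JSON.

T0:
  2·area = 20
  edge (22, 20)→(12, 14): d=(-10,-6) top-left  bias=+0
  edge (12, 14)→(12, 12): d=(0,-2) top-left  bias=+0
  edge (12, 12)→(22, 20): d=(10,8) right/bottom  bias=-1
    (3,5)@(7, 11): e=[0,-10,30] → ·  [on edge]
    (6,6)@(13, 13): e=[16,2,2] → █
    (7,6)@(15, 13): e=[28,6,-14] → ·
    (6,7)@(13, 15): e=[-4,2,22] → ·
    (7,7)@(15, 15): e=[8,6,6] → █
    (8,7)@(17, 15): e=[20,10,-10] → ·
    (7,8)@(15, 17): e=[-12,6,26] → ·
    (8,8)@(17, 17): e=[0,10,10] → █  [on edge]
    (9,8)@(19, 17): e=[12,14,-6] → ·
    (8,9)@(17, 19): e=[-20,10,30] → ·
  covered (3 px):
    · · · · · · · · · · · ·
    · · · · · · · · · · · ·
    · · · · · · · · · · · ·
    · · · · · · · · · · · ·
    · · · · · · · · · · · ·
    · · · · · · · · · · · ·
    · · · · · · █ · · · · ·
    · · · · · · · █ · · · ·
    · · · · · · · · █ · · ·
    · · · · · · · · · · · ·
    · · · · · · · · · · · ·
    · · · · · · · · · · · ·

Final: [2,2,16]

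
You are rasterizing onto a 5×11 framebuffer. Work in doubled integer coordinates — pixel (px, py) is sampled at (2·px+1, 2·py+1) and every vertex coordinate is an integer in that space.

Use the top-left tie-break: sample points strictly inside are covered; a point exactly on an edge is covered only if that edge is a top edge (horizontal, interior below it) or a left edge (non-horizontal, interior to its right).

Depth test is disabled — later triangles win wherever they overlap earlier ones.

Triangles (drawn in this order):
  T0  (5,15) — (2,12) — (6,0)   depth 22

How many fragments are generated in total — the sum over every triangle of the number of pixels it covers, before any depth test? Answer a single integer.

T0:
  2·area = 48
  edge (5, 15)→(2, 12): d=(-3,-3) top-left  bias=+0
  edge (2, 12)→(6, 0): d=(4,-12) top-left  bias=+0
  edge (6, 0)→(5, 15): d=(-1,15) right/bottom  bias=-1
    (2,1)@(5, 3): e=[36,0,12] → X  [on edge]
    (3,1)@(7, 3): e=[42,24,-18] → .
    (2,2)@(5, 5): e=[30,8,10] → X
    (3,2)@(7, 5): e=[36,32,-20] → .
    (2,3)@(5, 7): e=[24,16,8] → X
    (3,3)@(7, 7): e=[30,40,-22] → .
    (1,4)@(3, 9): e=[12,0,36] → X  [on edge]
    (3,4)@(7, 9): e=[24,48,-24] → .
    (0,5)@(1, 11): e=[0,-16,64] → .  [on edge]
    (1,5)@(3, 11): e=[6,8,34] → X
    (3,5)@(7, 11): e=[18,56,-26] → .
    (1,6)@(3, 13): e=[0,16,32] → X  [on edge]
    (0,7)@(1, 15): e=[-12,0,60] → .  [on edge]
    (2,7)@(5, 15): e=[0,48,0] → .  [on edge]
    (3,8)@(7, 17): e=[0,80,-32] → .  [on edge]
    (4,9)@(9, 19): e=[0,112,-64] → .  [on edge]
  covered (9 px):
    . . . . .
    . . X . .
    . . X . .
    . . X . .
    . X X . .
    . X X . .
    . X X . .
    . . . . .
    . . . . .
    . . . . .
    . . . . .

Final: 9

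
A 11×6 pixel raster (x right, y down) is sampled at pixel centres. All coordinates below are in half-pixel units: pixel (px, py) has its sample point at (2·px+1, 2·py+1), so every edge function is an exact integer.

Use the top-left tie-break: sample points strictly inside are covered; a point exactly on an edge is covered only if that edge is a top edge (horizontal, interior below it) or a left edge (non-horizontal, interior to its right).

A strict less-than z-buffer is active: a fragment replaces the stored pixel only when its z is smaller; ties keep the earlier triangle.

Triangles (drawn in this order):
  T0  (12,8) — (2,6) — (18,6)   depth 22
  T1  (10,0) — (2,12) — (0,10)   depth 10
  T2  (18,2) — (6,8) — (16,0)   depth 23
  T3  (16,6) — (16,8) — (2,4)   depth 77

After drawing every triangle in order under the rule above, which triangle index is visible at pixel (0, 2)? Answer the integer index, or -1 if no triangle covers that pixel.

T0:
  2·area = 32
  edge (12, 8)→(2, 6): d=(-10,-2) top-left  bias=+0
  edge (2, 6)→(18, 6): d=(16,0) top-left  bias=+0
  edge (18, 6)→(12, 8): d=(-6,2) right/bottom  bias=-1
    (10,2)@(21, 5): e=[48,-16,0] → ·  [on edge]
    (3,3)@(7, 7): e=[0,16,16] → █  [on edge]
    (4,3)@(9, 7): e=[4,16,12] → █
    (5,3)@(11, 7): e=[8,16,8] → █
    (6,3)@(13, 7): e=[12,16,4] → █
    (7,3)@(15, 7): e=[16,16,0] → ·  [on edge]
    (3,4)@(7, 9): e=[-20,48,4] → ·
    (4,4)@(9, 9): e=[-16,48,0] → ·  [on edge]
    (5,4)@(11, 9): e=[-12,48,-4] → ·
    (6,4)@(13, 9): e=[-8,48,-8] → ·
    (8,4)@(17, 9): e=[0,48,-16] → ·  [on edge]
    (1,5)@(3, 11): e=[-48,80,0] → ·  [on edge]
  covered (4 px):
    · · · · · · · · · · ·
    · · · · · · · · · · ·
    · · · · · · · · · · ·
    · · · █ █ █ █ · · · ·
    · · · · · · · · · · ·
    · · · · · · · · · · ·
T1:
  2·area = 40
  edge (10, 0)→(2, 12): d=(-8,12) right/bottom  bias=-1
  edge (2, 12)→(0, 10): d=(-2,-2) top-left  bias=+0
  edge (0, 10)→(10, 0): d=(10,-10) top-left  bias=+0
    (4,0)@(9, 1): e=[4,36,0] → █  [on edge]
    (5,0)@(11, 1): e=[-20,40,20] → ·
    (3,1)@(7, 3): e=[12,28,0] → █  [on edge]
    (4,1)@(9, 3): e=[-12,32,20] → ·
    (2,2)@(5, 5): e=[20,20,0] → █  [on edge]
    (3,2)@(7, 5): e=[-4,24,20] → ·
    (1,3)@(3, 7): e=[28,12,0] → █  [on edge]
    (3,3)@(7, 7): e=[-20,20,40] → ·
    (0,4)@(1, 9): e=[36,4,0] → █  [on edge]
    (2,4)@(5, 9): e=[-12,12,40] → ·
    (0,5)@(1, 11): e=[20,0,20] → █  [on edge]
    (1,5)@(3, 11): e=[-4,4,40] → ·
  covered (8 px):
    · · · · █ · · · · · ·
    · · · █ · · · · · · ·
    · · █ · · · · · · · ·
    · █ █ · · · · · · · ·
    █ █ · · · · · · · · ·
    █ · · · · · · · · · ·
T2:
  2·area = 36
  edge (18, 2)→(6, 8): d=(-12,6) right/bottom  bias=-1
  edge (6, 8)→(16, 0): d=(10,-8) top-left  bias=+0
  edge (16, 0)→(18, 2): d=(2,2) right/bottom  bias=-1
    (7,0)@(15, 1): e=[30,2,4] → █
    (8,0)@(17, 1): e=[18,18,0] → ·  [on edge]
    (6,1)@(13, 3): e=[18,6,12] → █
    (8,1)@(17, 3): e=[-6,38,4] → ·
    (9,1)@(19, 3): e=[-18,54,0] → ·  [on edge]
    (5,2)@(11, 5): e=[6,10,20] → █
    (6,2)@(13, 5): e=[-6,26,16] → ·
    (7,2)@(15, 5): e=[-18,42,12] → ·
    (10,2)@(21, 5): e=[-54,90,0] → ·  [on edge]
    (5,3)@(11, 7): e=[-18,30,24] → ·
  covered (4 px):
    · · · · · · · █ · · ·
    · · · · · · █ █ · · ·
    · · · · · █ · · · · ·
    · · · · · · · · · · ·
    · · · · · · · · · · ·
    · · · · · · · · · · ·
T3:
  2·area = 28
  edge (16, 6)→(16, 8): d=(0,2) right/bottom  bias=-1
  edge (16, 8)→(2, 4): d=(-14,-4) top-left  bias=+0
  edge (2, 4)→(16, 6): d=(14,2) right/bottom  bias=-1
    (3,2)@(7, 5): e=[18,6,4] → █
    (4,2)@(9, 5): e=[14,14,0] → ·  [on edge]
    (3,3)@(7, 7): e=[18,-22,32] → ·
    (6,3)@(13, 7): e=[6,2,20] → █
    (7,3)@(15, 7): e=[2,10,16] → █
    (8,3)@(17, 7): e=[-2,18,12] → ·
    (6,4)@(13, 9): e=[6,-26,48] → ·
    (7,4)@(15, 9): e=[2,-18,44] → ·
  covered (3 px):
    · · · · · · · · · · ·
    · · · · · · · · · · ·
    · · · █ · · · · · · ·
    · · · · · · █ █ · · ·
    · · · · · · · · · · ·
    · · · · · · · · · · ·

Z-buffer (winner per pixel, '.' = empty):
  . . . . 1 . . 2 . . .
  . . . 1 . . 2 2 . . .
  . . 1 3 . 2 . . . . .
  . 1 1 0 0 0 0 3 . . .
  1 1 . . . . . . . . .
  1 . . . . . . . . . .

Answer: -1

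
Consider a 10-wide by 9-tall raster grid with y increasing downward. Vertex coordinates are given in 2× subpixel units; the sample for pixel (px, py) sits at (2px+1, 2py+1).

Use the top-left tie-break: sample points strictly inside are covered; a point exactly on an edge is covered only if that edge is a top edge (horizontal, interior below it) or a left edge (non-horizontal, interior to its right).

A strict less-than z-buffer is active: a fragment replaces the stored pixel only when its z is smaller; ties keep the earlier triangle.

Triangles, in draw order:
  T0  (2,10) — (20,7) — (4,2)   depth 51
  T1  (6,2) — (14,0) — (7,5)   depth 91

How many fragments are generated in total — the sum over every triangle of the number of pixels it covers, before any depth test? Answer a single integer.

T0:
  2·area = 138  (B↔C swapped to make it positive)
  edge (2, 10)→(4, 2): d=(2,-8) top-left  bias=+0
  edge (4, 2)→(20, 7): d=(16,5) right/bottom  bias=-1
  edge (20, 7)→(2, 10): d=(-18,3) right/bottom  bias=-1
    (2,1)@(5, 3): e=[10,11,117] → █
    (3,1)@(7, 3): e=[26,1,111] → █
    (4,1)@(9, 3): e=[42,-9,105] → ·
    (2,2)@(5, 5): e=[14,43,81] → █
    (4,2)@(9, 5): e=[46,23,69] → █
    (5,2)@(11, 5): e=[62,13,63] → █
    (6,2)@(13, 5): e=[78,3,57] → █
    (7,2)@(15, 5): e=[94,-7,51] → ·
    (1,3)@(3, 7): e=[2,85,51] → █
    (7,3)@(15, 7): e=[98,25,15] → █
    (8,3)@(17, 7): e=[114,15,9] → █
    (9,3)@(19, 7): e=[130,5,3] → █
  covered (19 px):
    · · · · · · · · · ·
    · · █ █ · · · · · ·
    · · █ █ █ █ █ · · ·
    · █ █ █ █ █ █ █ █ █
    · █ █ █ · · · · · ·
    · · · · · · · · · ·
    · · · · · · · · · ·
    · · · · · · · · · ·
    · · · · · · · · · ·
T1:
  2·area = 26
  edge (6, 2)→(14, 0): d=(8,-2) top-left  bias=+0
  edge (14, 0)→(7, 5): d=(-7,5) right/bottom  bias=-1
  edge (7, 5)→(6, 2): d=(-1,-3) top-left  bias=+0
    (5,0)@(11, 1): e=[2,8,16] → █
    (6,0)@(13, 1): e=[6,-2,22] → ·
    (3,1)@(7, 3): e=[10,14,2] → █
    (4,1)@(9, 3): e=[14,4,8] → █
    (5,1)@(11, 3): e=[18,-6,14] → ·
    (3,2)@(7, 5): e=[26,0,0] → ·  [on edge]
    (4,2)@(9, 5): e=[30,-10,6] → ·
    (4,5)@(9, 11): e=[78,-52,0] → ·  [on edge]
    (5,8)@(11, 17): e=[130,-104,0] → ·  [on edge]
  covered (3 px):
    · · · · · █ · · · ·
    · · · █ █ · · · · ·
    · · · · · · · · · ·
    · · · · · · · · · ·
    · · · · · · · · · ·
    · · · · · · · · · ·
    · · · · · · · · · ·
    · · · · · · · · · ·
    · · · · · · · · · ·

Final: 22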